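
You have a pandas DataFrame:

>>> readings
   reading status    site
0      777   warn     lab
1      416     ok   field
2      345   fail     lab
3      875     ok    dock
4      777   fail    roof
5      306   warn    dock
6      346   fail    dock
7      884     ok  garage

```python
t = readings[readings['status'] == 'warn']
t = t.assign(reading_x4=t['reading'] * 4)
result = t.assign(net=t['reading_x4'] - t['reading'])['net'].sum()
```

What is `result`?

3249

filter rows where status == 'warn':
   reading status  site
0      777   warn   lab
5      306   warn  dock
add column reading_x4 = t['reading'] * 4:
   reading status  site  reading_x4
0      777   warn   lab        3108
5      306   warn  dock        1224
add column net = t['reading_x4'] - t['reading']:
   reading status  site  reading_x4   net
0      777   warn   lab        3108  2331
5      306   warn  dock        1224   918
Then the sum of column 'net': 3249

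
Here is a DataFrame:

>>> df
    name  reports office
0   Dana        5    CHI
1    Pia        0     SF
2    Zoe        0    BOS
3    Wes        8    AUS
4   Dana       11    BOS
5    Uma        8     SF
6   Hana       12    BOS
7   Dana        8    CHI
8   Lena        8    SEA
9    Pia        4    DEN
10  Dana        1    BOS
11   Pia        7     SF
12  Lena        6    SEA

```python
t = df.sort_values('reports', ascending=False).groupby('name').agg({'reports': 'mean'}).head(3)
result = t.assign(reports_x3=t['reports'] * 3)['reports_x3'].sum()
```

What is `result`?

sort by reports descending:
    name  reports office
6   Hana       12    BOS
4   Dana       11    BOS
3    Wes        8    AUS
5    Uma        8     SF
7   Dana        8    CHI
8   Lena        8    SEA
11   Pia        7     SF
12  Lena        6    SEA
0   Dana        5    CHI
9    Pia        4    DEN
10  Dana        1    BOS
1    Pia        0     SF
2    Zoe        0    BOS
group by name, mean of reports:
        reports
name           
Dana   6.250000
Hana  12.000000
Lena   7.000000
Pia    3.666667
Uma    8.000000
Wes    8.000000
Zoe    0.000000
take first 3 rows:
      reports
name         
Dana     6.25
Hana    12.00
Lena     7.00
add column reports_x3 = t['reports'] * 3:
      reports  reports_x3
name                     
Dana     6.25       18.75
Hana    12.00       36.00
Lena     7.00       21.00
So sum() = 75.75.

75.75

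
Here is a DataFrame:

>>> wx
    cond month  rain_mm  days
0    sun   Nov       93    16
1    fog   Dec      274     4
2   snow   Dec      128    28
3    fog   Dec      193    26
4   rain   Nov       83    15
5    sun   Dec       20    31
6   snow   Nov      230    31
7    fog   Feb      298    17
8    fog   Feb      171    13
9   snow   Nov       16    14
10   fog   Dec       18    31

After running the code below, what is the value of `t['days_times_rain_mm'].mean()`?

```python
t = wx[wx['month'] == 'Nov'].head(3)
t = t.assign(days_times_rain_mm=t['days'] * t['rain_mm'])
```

3287.66666667

filter rows where month == 'Nov':
   cond month  rain_mm  days
0   sun   Nov       93    16
4  rain   Nov       83    15
6  snow   Nov      230    31
9  snow   Nov       16    14
take first 3 rows:
   cond month  rain_mm  days
0   sun   Nov       93    16
4  rain   Nov       83    15
6  snow   Nov      230    31
add column days_times_rain_mm = t['days'] * t['rain_mm']:
   cond month  rain_mm  days  days_times_rain_mm
0   sun   Nov       93    16                1488
4  rain   Nov       83    15                1245
6  snow   Nov      230    31                7130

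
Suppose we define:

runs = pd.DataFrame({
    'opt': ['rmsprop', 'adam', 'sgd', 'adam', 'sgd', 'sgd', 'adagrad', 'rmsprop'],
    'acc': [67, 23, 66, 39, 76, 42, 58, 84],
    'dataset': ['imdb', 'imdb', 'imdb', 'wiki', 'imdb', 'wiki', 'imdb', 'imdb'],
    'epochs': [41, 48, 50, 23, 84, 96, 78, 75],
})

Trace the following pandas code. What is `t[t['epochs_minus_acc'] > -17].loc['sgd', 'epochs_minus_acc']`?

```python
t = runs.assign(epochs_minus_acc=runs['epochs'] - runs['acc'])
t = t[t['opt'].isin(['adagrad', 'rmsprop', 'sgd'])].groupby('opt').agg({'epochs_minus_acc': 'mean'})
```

15.3333333333

add column epochs_minus_acc = runs['epochs'] - runs['acc']:
       opt  acc dataset  epochs  epochs_minus_acc
0  rmsprop   67    imdb      41               -26
1     adam   23    imdb      48                25
2      sgd   66    imdb      50               -16
3     adam   39    wiki      23               -16
4      sgd   76    imdb      84                 8
5      sgd   42    wiki      96                54
6  adagrad   58    imdb      78                20
7  rmsprop   84    imdb      75                -9
filter rows where opt in ['adagrad', 'rmsprop', 'sgd']:
       opt  acc dataset  epochs  epochs_minus_acc
0  rmsprop   67    imdb      41               -26
2      sgd   66    imdb      50               -16
4      sgd   76    imdb      84                 8
5      sgd   42    wiki      96                54
6  adagrad   58    imdb      78                20
7  rmsprop   84    imdb      75                -9
group by opt, mean of epochs_minus_acc:
         epochs_minus_acc
opt                      
adagrad         20.000000
rmsprop        -17.500000
sgd             15.333333
filter rows where epochs_minus_acc > -17:
         epochs_minus_acc
opt                      
adagrad         20.000000
sgd             15.333333
Then the value at row 'sgd', column 'epochs_minus_acc': 15.3333333333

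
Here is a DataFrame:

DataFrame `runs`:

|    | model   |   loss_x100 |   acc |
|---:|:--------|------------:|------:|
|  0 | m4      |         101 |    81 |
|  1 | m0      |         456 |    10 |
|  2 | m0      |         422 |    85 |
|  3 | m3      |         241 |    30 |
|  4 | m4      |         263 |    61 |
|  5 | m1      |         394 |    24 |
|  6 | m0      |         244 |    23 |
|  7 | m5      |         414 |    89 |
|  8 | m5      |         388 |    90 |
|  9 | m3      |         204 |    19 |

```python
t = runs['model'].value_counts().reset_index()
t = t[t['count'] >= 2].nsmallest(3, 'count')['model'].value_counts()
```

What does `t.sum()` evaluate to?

value_counts of model:
model
m0    3
m4    2
m3    2
m5    2
m1    1
Name: count, dtype: int64
reset_index():
  model  count
0    m0      3
1    m4      2
2    m3      2
3    m5      2
4    m1      1
filter rows where count >= 2:
  model  count
0    m0      3
1    m4      2
2    m3      2
3    m5      2
take 3 rows with smallest count:
  model  count
1    m4      2
2    m3      2
3    m5      2
value_counts of model:
model
m4    1
m3    1
m5    1
Name: count, dtype: int64
The sum of the resulting series is 3.

3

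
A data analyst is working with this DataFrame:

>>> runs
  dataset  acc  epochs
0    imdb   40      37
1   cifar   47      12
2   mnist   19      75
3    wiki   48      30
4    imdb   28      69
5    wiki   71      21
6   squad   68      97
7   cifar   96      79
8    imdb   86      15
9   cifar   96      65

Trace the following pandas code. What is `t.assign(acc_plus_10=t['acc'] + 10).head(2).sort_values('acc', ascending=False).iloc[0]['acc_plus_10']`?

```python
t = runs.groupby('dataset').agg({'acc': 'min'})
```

57

group by dataset, min of acc:
         acc
dataset     
cifar     47
imdb      28
mnist     19
squad     68
wiki      48
add column acc_plus_10 = t['acc'] + 10:
         acc  acc_plus_10
dataset                  
cifar     47           57
imdb      28           38
mnist     19           29
squad     68           78
wiki      48           58
take first 2 rows:
         acc  acc_plus_10
dataset                  
cifar     47           57
imdb      28           38
sort by acc descending:
         acc  acc_plus_10
dataset                  
cifar     47           57
imdb      28           38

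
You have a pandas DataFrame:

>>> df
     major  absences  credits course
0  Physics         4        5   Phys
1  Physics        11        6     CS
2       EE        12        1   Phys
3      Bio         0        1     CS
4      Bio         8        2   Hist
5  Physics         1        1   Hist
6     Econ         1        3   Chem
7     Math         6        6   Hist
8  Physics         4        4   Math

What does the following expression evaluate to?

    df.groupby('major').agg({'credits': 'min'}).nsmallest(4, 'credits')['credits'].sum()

group by major, min of credits:
         credits
major           
Bio            1
EE             1
Econ           3
Math           6
Physics        1
take 4 rows with smallest credits:
         credits
major           
Bio            1
EE             1
Physics        1
Econ           3

6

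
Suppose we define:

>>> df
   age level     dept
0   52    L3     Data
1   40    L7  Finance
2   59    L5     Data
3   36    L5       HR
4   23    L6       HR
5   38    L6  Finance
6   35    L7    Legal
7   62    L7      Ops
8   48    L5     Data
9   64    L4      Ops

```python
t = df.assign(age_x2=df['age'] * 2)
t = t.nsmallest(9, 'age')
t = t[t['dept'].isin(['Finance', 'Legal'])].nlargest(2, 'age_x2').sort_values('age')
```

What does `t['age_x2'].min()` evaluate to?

add column age_x2 = df['age'] * 2:
   age level     dept  age_x2
0   52    L3     Data     104
1   40    L7  Finance      80
2   59    L5     Data     118
3   36    L5       HR      72
4   23    L6       HR      46
5   38    L6  Finance      76
6   35    L7    Legal      70
7   62    L7      Ops     124
8   48    L5     Data      96
9   64    L4      Ops     128
take 9 rows with smallest age:
   age level     dept  age_x2
4   23    L6       HR      46
6   35    L7    Legal      70
3   36    L5       HR      72
5   38    L6  Finance      76
1   40    L7  Finance      80
8   48    L5     Data      96
0   52    L3     Data     104
2   59    L5     Data     118
7   62    L7      Ops     124
filter rows where dept in ['Finance', 'Legal']:
   age level     dept  age_x2
6   35    L7    Legal      70
5   38    L6  Finance      76
1   40    L7  Finance      80
take 2 rows with largest age_x2:
   age level     dept  age_x2
1   40    L7  Finance      80
5   38    L6  Finance      76
sort by age:
   age level     dept  age_x2
5   38    L6  Finance      76
1   40    L7  Finance      80
Finally, min of column 'age_x2' = 76.

76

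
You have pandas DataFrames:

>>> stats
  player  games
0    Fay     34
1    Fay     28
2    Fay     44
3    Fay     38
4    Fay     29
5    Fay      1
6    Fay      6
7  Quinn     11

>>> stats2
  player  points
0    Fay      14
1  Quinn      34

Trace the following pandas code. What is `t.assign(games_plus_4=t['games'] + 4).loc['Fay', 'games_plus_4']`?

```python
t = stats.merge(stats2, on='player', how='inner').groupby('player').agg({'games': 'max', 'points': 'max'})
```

merge on 'player' (how='inner') → 8 rows:
  player  games  points
0    Fay     34      14
1    Fay     28      14
2    Fay     44      14
3    Fay     38      14
4    Fay     29      14
5    Fay      1      14
6    Fay      6      14
7  Quinn     11      34
group by player: max(games), max(points):
        games  points
player               
Fay        44      14
Quinn      11      34
add column games_plus_4 = t['games'] + 4:
        games  points  games_plus_4
player                             
Fay        44      14            48
Quinn      11      34            15
Reading off the value at row 'Fay', column 'games_plus_4', we get 48.

48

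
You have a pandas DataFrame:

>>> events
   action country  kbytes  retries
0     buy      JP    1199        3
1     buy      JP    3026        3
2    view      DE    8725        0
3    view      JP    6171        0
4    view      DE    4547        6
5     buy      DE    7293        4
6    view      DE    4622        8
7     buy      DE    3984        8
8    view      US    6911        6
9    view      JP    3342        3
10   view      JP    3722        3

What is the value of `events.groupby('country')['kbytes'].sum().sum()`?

group by country, sum of kbytes:
country
DE    29171
JP    17460
US     6911
Name: kbytes, dtype: int64
Hence 53542.

53542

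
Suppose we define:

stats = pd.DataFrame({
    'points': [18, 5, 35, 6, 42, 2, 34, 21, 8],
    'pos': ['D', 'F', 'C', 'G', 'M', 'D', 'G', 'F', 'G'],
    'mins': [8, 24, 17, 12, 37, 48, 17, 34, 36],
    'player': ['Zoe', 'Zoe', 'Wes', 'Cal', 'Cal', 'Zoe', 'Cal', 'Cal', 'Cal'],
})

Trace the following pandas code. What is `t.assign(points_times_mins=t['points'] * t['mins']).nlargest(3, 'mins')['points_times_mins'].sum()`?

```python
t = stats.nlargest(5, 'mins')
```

1938

take 5 rows with largest mins:
   points pos  mins player
5       2   D    48    Zoe
4      42   M    37    Cal
8       8   G    36    Cal
7      21   F    34    Cal
1       5   F    24    Zoe
add column points_times_mins = t['points'] * t['mins']:
   points pos  mins player  points_times_mins
5       2   D    48    Zoe                 96
4      42   M    37    Cal               1554
8       8   G    36    Cal                288
7      21   F    34    Cal                714
1       5   F    24    Zoe                120
take 3 rows with largest mins:
   points pos  mins player  points_times_mins
5       2   D    48    Zoe                 96
4      42   M    37    Cal               1554
8       8   G    36    Cal                288
Then the sum of column 'points_times_mins': 1938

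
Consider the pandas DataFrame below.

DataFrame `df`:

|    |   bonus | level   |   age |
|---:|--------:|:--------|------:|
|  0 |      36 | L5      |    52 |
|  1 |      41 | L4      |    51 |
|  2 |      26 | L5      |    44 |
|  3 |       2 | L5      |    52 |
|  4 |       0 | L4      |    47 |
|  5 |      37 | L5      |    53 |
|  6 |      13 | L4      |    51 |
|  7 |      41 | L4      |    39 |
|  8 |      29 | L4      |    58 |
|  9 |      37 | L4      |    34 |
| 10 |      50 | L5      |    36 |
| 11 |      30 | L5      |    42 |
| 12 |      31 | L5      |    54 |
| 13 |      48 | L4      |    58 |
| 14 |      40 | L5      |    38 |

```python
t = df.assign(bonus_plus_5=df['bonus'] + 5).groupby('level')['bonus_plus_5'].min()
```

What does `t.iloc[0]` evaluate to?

add column bonus_plus_5 = df['bonus'] + 5:
    bonus level  age  bonus_plus_5
0      36    L5   52            41
1      41    L4   51            46
2      26    L5   44            31
3       2    L5   52             7
4       0    L4   47             5
5      37    L5   53            42
6      13    L4   51            18
7      41    L4   39            46
8      29    L4   58            34
9      37    L4   34            42
10     50    L5   36            55
11     30    L5   42            35
12     31    L5   54            36
13     48    L4   58            53
14     40    L5   38            45
group by level, min of bonus_plus_5:
level
L4    5
L5    7
Name: bonus_plus_5, dtype: int64
Hence 5.

5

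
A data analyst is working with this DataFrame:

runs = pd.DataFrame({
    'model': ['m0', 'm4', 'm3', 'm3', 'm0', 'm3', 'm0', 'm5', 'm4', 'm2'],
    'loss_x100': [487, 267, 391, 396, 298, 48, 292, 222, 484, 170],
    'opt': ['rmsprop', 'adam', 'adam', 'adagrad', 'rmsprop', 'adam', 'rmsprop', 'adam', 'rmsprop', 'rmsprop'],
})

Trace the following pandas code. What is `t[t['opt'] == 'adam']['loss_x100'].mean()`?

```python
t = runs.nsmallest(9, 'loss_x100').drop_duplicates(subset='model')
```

take 9 rows with smallest loss_x100:
  model  loss_x100      opt
5    m3         48     adam
9    m2        170  rmsprop
7    m5        222     adam
1    m4        267     adam
6    m0        292  rmsprop
4    m0        298  rmsprop
2    m3        391     adam
3    m3        396  adagrad
8    m4        484  rmsprop
drop duplicate model (keep=first):
  model  loss_x100      opt
5    m3         48     adam
9    m2        170  rmsprop
7    m5        222     adam
1    m4        267     adam
6    m0        292  rmsprop
filter rows where opt == 'adam':
  model  loss_x100   opt
5    m3         48  adam
7    m5        222  adam
1    m4        267  adam
Taking the mean of column 'loss_x100' gives 179.0.

179.0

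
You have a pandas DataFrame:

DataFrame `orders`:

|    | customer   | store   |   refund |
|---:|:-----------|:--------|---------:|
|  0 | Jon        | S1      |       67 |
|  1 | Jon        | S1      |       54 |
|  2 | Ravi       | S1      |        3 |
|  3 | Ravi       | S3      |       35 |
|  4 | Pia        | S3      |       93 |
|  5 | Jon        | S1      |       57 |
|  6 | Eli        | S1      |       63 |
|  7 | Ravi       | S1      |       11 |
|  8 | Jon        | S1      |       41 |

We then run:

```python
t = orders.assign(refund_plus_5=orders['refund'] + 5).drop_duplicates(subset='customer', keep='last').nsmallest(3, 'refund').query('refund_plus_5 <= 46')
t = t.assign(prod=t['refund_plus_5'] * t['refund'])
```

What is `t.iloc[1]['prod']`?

add column refund_plus_5 = orders['refund'] + 5:
  customer store  refund  refund_plus_5
0      Jon    S1      67             72
1      Jon    S1      54             59
2     Ravi    S1       3              8
3     Ravi    S3      35             40
4      Pia    S3      93             98
5      Jon    S1      57             62
6      Eli    S1      63             68
7     Ravi    S1      11             16
8      Jon    S1      41             46
drop duplicate customer (keep=last):
  customer store  refund  refund_plus_5
4      Pia    S3      93             98
6      Eli    S1      63             68
7     Ravi    S1      11             16
8      Jon    S1      41             46
take 3 rows with smallest refund:
  customer store  refund  refund_plus_5
7     Ravi    S1      11             16
8      Jon    S1      41             46
6      Eli    S1      63             68
filter rows where refund_plus_5 <= 46:
  customer store  refund  refund_plus_5
7     Ravi    S1      11             16
8      Jon    S1      41             46
add column prod = t['refund_plus_5'] * t['refund']:
  customer store  refund  refund_plus_5  prod
7     Ravi    S1      11             16   176
8      Jon    S1      41             46  1886

1886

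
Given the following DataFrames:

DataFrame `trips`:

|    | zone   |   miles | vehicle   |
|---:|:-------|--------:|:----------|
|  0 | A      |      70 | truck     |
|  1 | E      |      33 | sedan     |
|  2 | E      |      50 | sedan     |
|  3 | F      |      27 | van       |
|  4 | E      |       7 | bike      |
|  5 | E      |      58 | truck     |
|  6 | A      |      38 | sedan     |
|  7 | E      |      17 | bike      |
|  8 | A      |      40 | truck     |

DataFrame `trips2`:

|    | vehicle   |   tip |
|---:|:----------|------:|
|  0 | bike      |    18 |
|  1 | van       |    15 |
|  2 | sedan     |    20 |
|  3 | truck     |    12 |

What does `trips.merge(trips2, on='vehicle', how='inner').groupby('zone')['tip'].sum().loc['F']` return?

merge on 'vehicle' (how='inner') → 9 rows:
  zone  miles vehicle  tip
0    A     70   truck   12
1    E     33   sedan   20
2    E     50   sedan   20
3    F     27     van   15
4    E      7    bike   18
5    E     58   truck   12
6    A     38   sedan   20
7    E     17    bike   18
8    A     40   truck   12
group by zone, sum of tip:
zone
A    44
E    88
F    15
Name: tip, dtype: int64

15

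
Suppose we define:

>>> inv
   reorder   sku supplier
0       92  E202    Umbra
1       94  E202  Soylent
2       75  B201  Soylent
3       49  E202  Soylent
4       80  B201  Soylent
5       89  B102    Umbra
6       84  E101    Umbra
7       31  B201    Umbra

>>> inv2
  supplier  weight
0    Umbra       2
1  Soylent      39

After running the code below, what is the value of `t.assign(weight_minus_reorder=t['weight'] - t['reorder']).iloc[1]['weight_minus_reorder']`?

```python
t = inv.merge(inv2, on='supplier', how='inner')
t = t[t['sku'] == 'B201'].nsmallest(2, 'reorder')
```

-36

merge on 'supplier' (how='inner') → 8 rows:
   reorder   sku supplier  weight
0       92  E202    Umbra       2
1       94  E202  Soylent      39
2       75  B201  Soylent      39
3       49  E202  Soylent      39
4       80  B201  Soylent      39
5       89  B102    Umbra       2
6       84  E101    Umbra       2
7       31  B201    Umbra       2
filter rows where sku == 'B201':
   reorder   sku supplier  weight
2       75  B201  Soylent      39
4       80  B201  Soylent      39
7       31  B201    Umbra       2
take 2 rows with smallest reorder:
   reorder   sku supplier  weight
7       31  B201    Umbra       2
2       75  B201  Soylent      39
add column weight_minus_reorder = t['weight'] - t['reorder']:
   reorder   sku supplier  weight  weight_minus_reorder
7       31  B201    Umbra       2                   -29
2       75  B201  Soylent      39                   -36
Taking the value at position 1, column 'weight_minus_reorder' gives -36.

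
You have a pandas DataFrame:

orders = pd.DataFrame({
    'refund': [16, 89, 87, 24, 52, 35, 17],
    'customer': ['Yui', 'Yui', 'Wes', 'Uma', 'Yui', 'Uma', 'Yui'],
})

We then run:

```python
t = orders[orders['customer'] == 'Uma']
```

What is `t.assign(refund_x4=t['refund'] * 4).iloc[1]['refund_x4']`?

140

filter rows where customer == 'Uma':
   refund customer
3      24      Uma
5      35      Uma
add column refund_x4 = t['refund'] * 4:
   refund customer  refund_x4
3      24      Uma         96
5      35      Uma        140
Taking the value at position 1, column 'refund_x4' gives 140.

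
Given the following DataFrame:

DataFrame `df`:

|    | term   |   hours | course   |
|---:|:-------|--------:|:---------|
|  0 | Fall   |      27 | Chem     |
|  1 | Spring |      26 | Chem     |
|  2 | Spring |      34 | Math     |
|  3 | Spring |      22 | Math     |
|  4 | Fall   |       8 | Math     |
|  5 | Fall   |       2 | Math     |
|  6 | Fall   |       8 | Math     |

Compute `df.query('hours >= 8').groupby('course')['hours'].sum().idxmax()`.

filter rows where hours >= 8:
     term  hours course
0    Fall     27   Chem
1  Spring     26   Chem
2  Spring     34   Math
3  Spring     22   Math
4    Fall      8   Math
6    Fall      8   Math
group by course, sum of hours:
course
Chem    53
Math    72
Name: hours, dtype: int64

Math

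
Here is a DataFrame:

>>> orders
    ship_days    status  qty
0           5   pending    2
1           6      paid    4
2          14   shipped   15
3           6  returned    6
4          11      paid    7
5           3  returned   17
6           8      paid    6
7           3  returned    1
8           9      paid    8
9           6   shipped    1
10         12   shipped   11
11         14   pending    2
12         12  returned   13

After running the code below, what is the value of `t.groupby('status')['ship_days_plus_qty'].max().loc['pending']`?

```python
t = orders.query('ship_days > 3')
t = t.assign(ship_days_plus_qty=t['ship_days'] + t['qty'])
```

filter rows where ship_days > 3:
    ship_days    status  qty
0           5   pending    2
1           6      paid    4
2          14   shipped   15
3           6  returned    6
4          11      paid    7
6           8      paid    6
8           9      paid    8
9           6   shipped    1
10         12   shipped   11
11         14   pending    2
12         12  returned   13
add column ship_days_plus_qty = t['ship_days'] + t['qty']:
    ship_days    status  qty  ship_days_plus_qty
0           5   pending    2                   7
1           6      paid    4                  10
2          14   shipped   15                  29
3           6  returned    6                  12
4          11      paid    7                  18
6           8      paid    6                  14
8           9      paid    8                  17
9           6   shipped    1                   7
10         12   shipped   11                  23
11         14   pending    2                  16
12         12  returned   13                  25
group by status, max of ship_days_plus_qty:
status
paid        18
pending     16
returned    25
shipped     29
Name: ship_days_plus_qty, dtype: int64
Reading off the value at index 'pending', we get 16.

16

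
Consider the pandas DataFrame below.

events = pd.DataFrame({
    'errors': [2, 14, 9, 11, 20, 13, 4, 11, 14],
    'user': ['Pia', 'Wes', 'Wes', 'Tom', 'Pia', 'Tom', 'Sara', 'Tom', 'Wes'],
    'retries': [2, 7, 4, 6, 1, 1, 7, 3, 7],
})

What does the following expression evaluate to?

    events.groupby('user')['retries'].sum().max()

group by user, sum of retries:
user
Pia      3
Sara     7
Tom     10
Wes     18
Name: retries, dtype: int64

18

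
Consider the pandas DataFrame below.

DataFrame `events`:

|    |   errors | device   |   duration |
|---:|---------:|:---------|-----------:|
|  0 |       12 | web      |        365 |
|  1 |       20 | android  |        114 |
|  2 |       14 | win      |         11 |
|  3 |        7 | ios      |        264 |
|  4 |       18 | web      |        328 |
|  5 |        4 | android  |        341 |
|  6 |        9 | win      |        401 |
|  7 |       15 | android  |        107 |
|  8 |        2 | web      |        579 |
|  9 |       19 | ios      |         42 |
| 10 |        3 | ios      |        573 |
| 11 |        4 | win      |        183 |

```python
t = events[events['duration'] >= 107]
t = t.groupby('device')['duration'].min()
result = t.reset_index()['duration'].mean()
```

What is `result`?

220.5

filter rows where duration >= 107:
    errors   device  duration
0       12      web       365
1       20  android       114
3        7      ios       264
4       18      web       328
5        4  android       341
6        9      win       401
7       15  android       107
8        2      web       579
10       3      ios       573
11       4      win       183
group by device, min of duration:
device
android    107
ios        264
web        328
win        183
Name: duration, dtype: int64
reset_index():
    device  duration
0  android       107
1      ios       264
2      web       328
3      win       183
Hence 220.5.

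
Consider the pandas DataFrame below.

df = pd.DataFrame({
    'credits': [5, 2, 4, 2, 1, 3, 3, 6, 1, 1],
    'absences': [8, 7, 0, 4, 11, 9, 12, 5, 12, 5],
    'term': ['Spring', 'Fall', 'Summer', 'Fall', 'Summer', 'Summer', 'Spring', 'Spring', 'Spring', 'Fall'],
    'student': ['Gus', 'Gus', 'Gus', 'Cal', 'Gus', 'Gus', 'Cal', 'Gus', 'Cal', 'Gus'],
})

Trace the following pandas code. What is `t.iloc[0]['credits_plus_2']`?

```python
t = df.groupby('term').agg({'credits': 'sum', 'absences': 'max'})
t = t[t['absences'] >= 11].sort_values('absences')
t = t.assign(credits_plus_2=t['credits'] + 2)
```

10

group by term: sum(credits), max(absences):
        credits  absences
term                     
Fall          5         7
Spring       15        12
Summer        8        11
filter rows where absences >= 11:
        credits  absences
term                     
Spring       15        12
Summer        8        11
sort by absences:
        credits  absences
term                     
Summer        8        11
Spring       15        12
add column credits_plus_2 = t['credits'] + 2:
        credits  absences  credits_plus_2
term                                     
Summer        8        11              10
Spring       15        12              17
So iloc[0]['credits_plus_2'] = 10.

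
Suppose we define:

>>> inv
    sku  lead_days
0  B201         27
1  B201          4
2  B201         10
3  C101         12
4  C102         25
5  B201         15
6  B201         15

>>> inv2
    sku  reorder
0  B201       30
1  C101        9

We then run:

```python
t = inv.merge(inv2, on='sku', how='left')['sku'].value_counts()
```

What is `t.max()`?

merge on 'sku' (how='left') → 7 rows:
    sku  lead_days  reorder
0  B201         27     30.0
1  B201          4     30.0
2  B201         10     30.0
3  C101         12      9.0
4  C102         25      NaN
5  B201         15     30.0
6  B201         15     30.0
value_counts of sku:
sku
B201    5
C101    1
C102    1
Name: count, dtype: int64
Hence 5.

5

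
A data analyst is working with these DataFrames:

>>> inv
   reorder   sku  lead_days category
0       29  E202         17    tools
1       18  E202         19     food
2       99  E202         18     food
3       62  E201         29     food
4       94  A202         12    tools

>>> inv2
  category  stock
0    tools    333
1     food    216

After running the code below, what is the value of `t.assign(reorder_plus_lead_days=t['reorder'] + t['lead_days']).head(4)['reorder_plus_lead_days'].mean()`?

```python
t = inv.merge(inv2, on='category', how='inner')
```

merge on 'category' (how='inner') → 5 rows:
   reorder   sku  lead_days category  stock
0       29  E202         17    tools    333
1       18  E202         19     food    216
2       99  E202         18     food    216
3       62  E201         29     food    216
4       94  A202         12    tools    333
add column reorder_plus_lead_days = t['reorder'] + t['lead_days']:
   reorder   sku  lead_days category  stock  reorder_plus_lead_days
0       29  E202         17    tools    333                      46
1       18  E202         19     food    216                      37
2       99  E202         18     food    216                     117
3       62  E201         29     food    216                      91
4       94  A202         12    tools    333                     106
take first 4 rows:
   reorder   sku  lead_days category  stock  reorder_plus_lead_days
0       29  E202         17    tools    333                      46
1       18  E202         19     food    216                      37
2       99  E202         18     food    216                     117
3       62  E201         29     food    216                      91

72.75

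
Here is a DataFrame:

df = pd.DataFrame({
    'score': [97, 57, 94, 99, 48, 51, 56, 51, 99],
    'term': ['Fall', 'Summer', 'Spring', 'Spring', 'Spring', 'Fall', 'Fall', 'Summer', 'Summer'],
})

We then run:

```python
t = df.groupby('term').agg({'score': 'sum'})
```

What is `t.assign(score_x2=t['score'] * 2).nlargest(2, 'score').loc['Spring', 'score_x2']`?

group by term, sum of score:
        score
term         
Fall      204
Spring    241
Summer    207
add column score_x2 = t['score'] * 2:
        score  score_x2
term                   
Fall      204       408
Spring    241       482
Summer    207       414
take 2 rows with largest score:
        score  score_x2
term                   
Spring    241       482
Summer    207       414
value at row 'Spring', column 'score_x2' → 482

482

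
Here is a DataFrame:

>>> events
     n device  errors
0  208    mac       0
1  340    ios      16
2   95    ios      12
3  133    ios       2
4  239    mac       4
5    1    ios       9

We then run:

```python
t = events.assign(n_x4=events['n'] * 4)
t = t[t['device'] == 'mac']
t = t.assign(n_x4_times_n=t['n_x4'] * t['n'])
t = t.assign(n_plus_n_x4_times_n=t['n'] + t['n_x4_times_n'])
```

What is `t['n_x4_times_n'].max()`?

add column n_x4 = events['n'] * 4:
     n device  errors  n_x4
0  208    mac       0   832
1  340    ios      16  1360
2   95    ios      12   380
3  133    ios       2   532
4  239    mac       4   956
5    1    ios       9     4
filter rows where device == 'mac':
     n device  errors  n_x4
0  208    mac       0   832
4  239    mac       4   956
add column n_x4_times_n = t['n_x4'] * t['n']:
     n device  errors  n_x4  n_x4_times_n
0  208    mac       0   832        173056
4  239    mac       4   956        228484
add column n_plus_n_x4_times_n = t['n'] + t['n_x4_times_n']:
     n device  errors  n_x4  n_x4_times_n  n_plus_n_x4_times_n
0  208    mac       0   832        173056               173264
4  239    mac       4   956        228484               228723

228484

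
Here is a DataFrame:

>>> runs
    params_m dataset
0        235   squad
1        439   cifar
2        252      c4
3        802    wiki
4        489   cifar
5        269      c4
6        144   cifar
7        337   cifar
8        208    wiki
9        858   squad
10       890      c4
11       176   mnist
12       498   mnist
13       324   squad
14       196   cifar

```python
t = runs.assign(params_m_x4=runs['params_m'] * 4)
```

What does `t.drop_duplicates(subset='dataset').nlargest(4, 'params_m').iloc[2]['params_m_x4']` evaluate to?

add column params_m_x4 = runs['params_m'] * 4:
    params_m dataset  params_m_x4
0        235   squad          940
1        439   cifar         1756
2        252      c4         1008
3        802    wiki         3208
4        489   cifar         1956
5        269      c4         1076
6        144   cifar          576
7        337   cifar         1348
8        208    wiki          832
9        858   squad         3432
10       890      c4         3560
11       176   mnist          704
12       498   mnist         1992
13       324   squad         1296
14       196   cifar          784
drop duplicate dataset (keep=first):
    params_m dataset  params_m_x4
0        235   squad          940
1        439   cifar         1756
2        252      c4         1008
3        802    wiki         3208
11       176   mnist          704
take 4 rows with largest params_m:
   params_m dataset  params_m_x4
3       802    wiki         3208
1       439   cifar         1756
2       252      c4         1008
0       235   squad          940
Taking the value at position 2, column 'params_m_x4' gives 1008.

1008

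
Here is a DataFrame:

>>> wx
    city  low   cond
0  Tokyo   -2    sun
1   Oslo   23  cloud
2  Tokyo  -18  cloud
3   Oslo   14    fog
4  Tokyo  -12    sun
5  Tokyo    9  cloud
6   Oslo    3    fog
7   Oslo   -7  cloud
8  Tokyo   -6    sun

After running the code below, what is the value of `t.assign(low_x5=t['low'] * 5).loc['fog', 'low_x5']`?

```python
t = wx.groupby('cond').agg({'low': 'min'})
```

15

group by cond, min of low:
       low
cond      
cloud  -18
fog      3
sun    -12
add column low_x5 = t['low'] * 5:
       low  low_x5
cond              
cloud  -18     -90
fog      3      15
sun    -12     -60
The value at row 'fog', column 'low_x5' is 15.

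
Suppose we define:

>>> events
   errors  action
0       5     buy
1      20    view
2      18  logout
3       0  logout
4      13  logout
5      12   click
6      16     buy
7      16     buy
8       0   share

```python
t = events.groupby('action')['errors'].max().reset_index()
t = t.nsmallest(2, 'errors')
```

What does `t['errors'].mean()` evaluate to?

6.0

group by action, max of errors:
action
buy       16
click     12
logout    18
share      0
view      20
Name: errors, dtype: int64
reset_index():
   action  errors
0     buy      16
1   click      12
2  logout      18
3   share       0
4    view      20
take 2 rows with smallest errors:
  action  errors
3  share       0
1  click      12
So mean() = 6.0.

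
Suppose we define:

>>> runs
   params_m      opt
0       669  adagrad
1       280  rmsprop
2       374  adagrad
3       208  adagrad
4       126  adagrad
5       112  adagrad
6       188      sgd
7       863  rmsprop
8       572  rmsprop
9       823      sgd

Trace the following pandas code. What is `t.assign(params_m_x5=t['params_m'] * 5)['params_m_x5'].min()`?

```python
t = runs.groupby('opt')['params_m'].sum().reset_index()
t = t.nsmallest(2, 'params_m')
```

group by opt, sum of params_m:
opt
adagrad    1489
rmsprop    1715
sgd        1011
Name: params_m, dtype: int64
reset_index():
       opt  params_m
0  adagrad      1489
1  rmsprop      1715
2      sgd      1011
take 2 rows with smallest params_m:
       opt  params_m
2      sgd      1011
0  adagrad      1489
add column params_m_x5 = t['params_m'] * 5:
       opt  params_m  params_m_x5
2      sgd      1011         5055
0  adagrad      1489         7445
Finally, min of column 'params_m_x5' = 5055.

5055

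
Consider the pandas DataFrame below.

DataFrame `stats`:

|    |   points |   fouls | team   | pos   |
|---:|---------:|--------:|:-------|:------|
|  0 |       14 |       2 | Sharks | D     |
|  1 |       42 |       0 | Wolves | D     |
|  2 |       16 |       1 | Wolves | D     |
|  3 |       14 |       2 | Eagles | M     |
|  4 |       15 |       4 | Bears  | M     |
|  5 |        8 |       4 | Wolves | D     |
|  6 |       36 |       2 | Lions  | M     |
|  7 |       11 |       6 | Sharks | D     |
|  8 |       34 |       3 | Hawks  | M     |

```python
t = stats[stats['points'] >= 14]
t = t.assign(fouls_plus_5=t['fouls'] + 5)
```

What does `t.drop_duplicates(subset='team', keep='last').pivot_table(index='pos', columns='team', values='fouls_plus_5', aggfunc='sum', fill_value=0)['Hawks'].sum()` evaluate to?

filter rows where points >= 14:
   points  fouls    team pos
0      14      2  Sharks   D
1      42      0  Wolves   D
2      16      1  Wolves   D
3      14      2  Eagles   M
4      15      4   Bears   M
6      36      2   Lions   M
8      34      3   Hawks   M
add column fouls_plus_5 = t['fouls'] + 5:
   points  fouls    team pos  fouls_plus_5
0      14      2  Sharks   D             7
1      42      0  Wolves   D             5
2      16      1  Wolves   D             6
3      14      2  Eagles   M             7
4      15      4   Bears   M             9
6      36      2   Lions   M             7
8      34      3   Hawks   M             8
drop duplicate team (keep=last):
   points  fouls    team pos  fouls_plus_5
0      14      2  Sharks   D             7
2      16      1  Wolves   D             6
3      14      2  Eagles   M             7
4      15      4   Bears   M             9
6      36      2   Lions   M             7
8      34      3   Hawks   M             8
pivot: rows=pos, cols=team, sum(fouls_plus_5):
team  Bears  Eagles  Hawks  Lions  Sharks  Wolves
pos                                              
D         0       0      0      0       7       6
M         9       7      8      7       0       0

8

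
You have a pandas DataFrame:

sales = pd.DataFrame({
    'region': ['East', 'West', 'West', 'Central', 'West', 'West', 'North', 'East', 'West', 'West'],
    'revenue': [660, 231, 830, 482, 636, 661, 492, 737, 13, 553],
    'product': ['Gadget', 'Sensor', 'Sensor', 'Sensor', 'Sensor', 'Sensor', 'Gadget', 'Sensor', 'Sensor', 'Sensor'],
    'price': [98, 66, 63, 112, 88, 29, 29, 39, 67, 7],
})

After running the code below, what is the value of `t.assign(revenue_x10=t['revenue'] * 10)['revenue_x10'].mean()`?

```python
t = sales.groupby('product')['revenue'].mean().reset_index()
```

5469.375

group by product, mean of revenue:
product
Gadget    576.000
Sensor    517.875
Name: revenue, dtype: float64
reset_index():
  product  revenue
0  Gadget  576.000
1  Sensor  517.875
add column revenue_x10 = t['revenue'] * 10:
  product  revenue  revenue_x10
0  Gadget  576.000      5760.00
1  Sensor  517.875      5178.75
mean of column 'revenue_x10' → 5469.375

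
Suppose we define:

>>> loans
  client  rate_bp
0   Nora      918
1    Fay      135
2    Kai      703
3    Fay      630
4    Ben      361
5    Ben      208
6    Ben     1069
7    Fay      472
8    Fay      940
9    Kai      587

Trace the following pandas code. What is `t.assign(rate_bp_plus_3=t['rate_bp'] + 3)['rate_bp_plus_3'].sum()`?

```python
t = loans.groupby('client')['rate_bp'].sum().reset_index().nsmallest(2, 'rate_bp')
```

group by client, sum of rate_bp:
client
Ben     1638
Fay     2177
Kai     1290
Nora     918
Name: rate_bp, dtype: int64
reset_index():
  client  rate_bp
0    Ben     1638
1    Fay     2177
2    Kai     1290
3   Nora      918
take 2 rows with smallest rate_bp:
  client  rate_bp
3   Nora      918
2    Kai     1290
add column rate_bp_plus_3 = t['rate_bp'] + 3:
  client  rate_bp  rate_bp_plus_3
3   Nora      918             921
2    Kai     1290            1293
Finally, sum of column 'rate_bp_plus_3' = 2214.

2214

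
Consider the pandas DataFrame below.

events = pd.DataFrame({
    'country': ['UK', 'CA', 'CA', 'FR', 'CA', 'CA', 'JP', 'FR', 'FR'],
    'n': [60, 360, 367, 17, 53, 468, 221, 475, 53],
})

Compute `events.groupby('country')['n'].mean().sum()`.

774.666666667

group by country, mean of n:
country
CA    312.000000
FR    181.666667
JP    221.000000
UK     60.000000
Name: n, dtype: float64
Reading off the sum of the resulting series, we get 774.666666667.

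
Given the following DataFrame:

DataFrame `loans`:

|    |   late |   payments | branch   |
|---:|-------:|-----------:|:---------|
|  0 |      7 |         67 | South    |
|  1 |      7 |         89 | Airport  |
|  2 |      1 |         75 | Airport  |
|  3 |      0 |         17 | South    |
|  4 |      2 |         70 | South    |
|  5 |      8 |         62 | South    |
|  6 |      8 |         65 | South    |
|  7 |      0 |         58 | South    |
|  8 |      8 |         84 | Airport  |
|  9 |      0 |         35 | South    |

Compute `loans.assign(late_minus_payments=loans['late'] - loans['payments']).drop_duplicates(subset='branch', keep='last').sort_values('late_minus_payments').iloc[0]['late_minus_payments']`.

add column late_minus_payments = loans['late'] - loans['payments']:
   late  payments   branch  late_minus_payments
0     7        67    South                  -60
1     7        89  Airport                  -82
2     1        75  Airport                  -74
3     0        17    South                  -17
4     2        70    South                  -68
5     8        62    South                  -54
6     8        65    South                  -57
7     0        58    South                  -58
8     8        84  Airport                  -76
9     0        35    South                  -35
drop duplicate branch (keep=last):
   late  payments   branch  late_minus_payments
8     8        84  Airport                  -76
9     0        35    South                  -35
sort by late_minus_payments:
   late  payments   branch  late_minus_payments
8     8        84  Airport                  -76
9     0        35    South                  -35
Taking the value at position 0, column 'late_minus_payments' gives -76.

-76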